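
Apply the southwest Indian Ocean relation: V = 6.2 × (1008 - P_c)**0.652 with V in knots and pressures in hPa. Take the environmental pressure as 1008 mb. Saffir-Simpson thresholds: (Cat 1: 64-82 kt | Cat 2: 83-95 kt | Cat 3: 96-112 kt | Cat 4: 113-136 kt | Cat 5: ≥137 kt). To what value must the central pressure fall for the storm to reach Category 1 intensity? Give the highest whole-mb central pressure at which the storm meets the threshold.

972 mb

Category 1 begins at V = 64 kt.
Required ΔP = (64/6.2)^(1/0.652) = 10.323^1.534 ≈ 35.88 mb.
P_c ≤ 1008 − 35.88 = 972.12, so the highest integer P_c is 972 mb.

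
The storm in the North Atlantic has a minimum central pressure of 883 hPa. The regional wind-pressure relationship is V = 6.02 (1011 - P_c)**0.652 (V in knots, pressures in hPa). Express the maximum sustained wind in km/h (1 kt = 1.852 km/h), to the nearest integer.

264 km/h

ΔP = 1011 − 883 = 128 hPa.
V ≈ 6.02 × 128^0.652 = 6.02 × 23.654 ≈ 142.396 kt.
142.396 × 1.852 ≈ 263.72 km/h → 264 km/h.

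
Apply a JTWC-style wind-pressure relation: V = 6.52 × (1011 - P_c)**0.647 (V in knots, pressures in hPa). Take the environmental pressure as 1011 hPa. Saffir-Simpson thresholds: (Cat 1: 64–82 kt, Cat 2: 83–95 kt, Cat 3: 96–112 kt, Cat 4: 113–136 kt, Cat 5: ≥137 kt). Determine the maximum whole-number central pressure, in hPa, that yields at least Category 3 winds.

Category 3 begins at V = 96 kt.
Required ΔP = (96/6.52)^(1/0.647) = 14.724^1.546 ≈ 63.87 hPa.
P_c ≤ 1011 − 63.87 = 947.13, so the highest integer P_c is 947 hPa.

947 hPa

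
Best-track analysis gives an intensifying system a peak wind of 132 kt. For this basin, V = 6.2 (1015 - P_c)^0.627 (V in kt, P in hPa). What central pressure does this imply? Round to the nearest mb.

884 mb

ΔP = (V / 6.2)^(1/0.627) = (132/6.2)^1.595.
132/6.2 = 21.290; 21.290^1.595 ≈ 131.31 mb.
P_c = 1015 − 131.31 = 883.69 ≈ 884 mb.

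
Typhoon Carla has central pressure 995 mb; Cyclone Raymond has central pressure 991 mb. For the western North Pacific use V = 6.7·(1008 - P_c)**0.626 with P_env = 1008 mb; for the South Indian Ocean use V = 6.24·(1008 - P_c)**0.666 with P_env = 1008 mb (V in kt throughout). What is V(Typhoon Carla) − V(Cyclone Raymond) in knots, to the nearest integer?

-8 kt

Typhoon Carla: ΔP = 13; V ≈ 6.7 × 13^0.626 ≈ 33.37 kt.
Cyclone Raymond: ΔP = 17; V ≈ 6.24 × 17^0.666 ≈ 41.18 kt.
Difference ≈ 33.37 − 41.18 = -7.81 → -8 kt.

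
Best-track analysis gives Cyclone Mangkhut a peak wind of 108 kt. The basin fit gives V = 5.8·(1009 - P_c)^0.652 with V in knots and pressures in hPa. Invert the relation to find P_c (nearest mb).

ΔP = (V / 5.8)^(1/0.652) = (108/5.8)^1.534.
108/5.8 = 18.621; 18.621^1.534 ≈ 88.68 mb.
P_c = 1009 − 88.68 = 920.32 ≈ 920 mb.

920 mb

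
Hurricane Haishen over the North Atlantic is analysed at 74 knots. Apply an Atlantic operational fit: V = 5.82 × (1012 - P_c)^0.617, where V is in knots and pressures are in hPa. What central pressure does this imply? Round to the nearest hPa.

950 hPa

ΔP = (V / 5.82)^(1/0.617) = (74/5.82)^1.621.
74/5.82 = 12.715; 12.715^1.621 ≈ 61.63 hPa.
P_c = 1012 − 61.63 = 950.37 ≈ 950 hPa.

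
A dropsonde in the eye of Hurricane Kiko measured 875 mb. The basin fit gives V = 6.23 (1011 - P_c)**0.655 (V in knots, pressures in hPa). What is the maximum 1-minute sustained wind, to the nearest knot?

ΔP = 1011 − 875 = 136 mb.
136^0.655 ≈ 24.973.
V ≈ 6.23 × 24.973 ≈ 155.6 kt.

156 kt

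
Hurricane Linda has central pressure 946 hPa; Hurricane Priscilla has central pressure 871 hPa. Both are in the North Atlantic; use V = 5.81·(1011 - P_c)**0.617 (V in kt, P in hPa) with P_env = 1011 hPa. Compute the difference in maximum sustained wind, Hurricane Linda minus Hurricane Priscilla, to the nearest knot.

Hurricane Linda: ΔP = 65; V ≈ 5.81 × 65^0.617 ≈ 76.34 kt.
Hurricane Priscilla: ΔP = 140; V ≈ 5.81 × 140^0.617 ≈ 122.56 kt.
Difference ≈ 76.34 − 122.56 = -46.22 → -46 kt.

-46 kt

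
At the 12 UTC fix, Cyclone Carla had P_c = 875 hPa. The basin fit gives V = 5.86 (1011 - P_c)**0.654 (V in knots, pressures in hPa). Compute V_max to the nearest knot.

146 kt

ΔP = 1011 − 875 = 136 hPa.
136^0.654 ≈ 24.850.
V ≈ 5.86 × 24.850 ≈ 145.6 kt.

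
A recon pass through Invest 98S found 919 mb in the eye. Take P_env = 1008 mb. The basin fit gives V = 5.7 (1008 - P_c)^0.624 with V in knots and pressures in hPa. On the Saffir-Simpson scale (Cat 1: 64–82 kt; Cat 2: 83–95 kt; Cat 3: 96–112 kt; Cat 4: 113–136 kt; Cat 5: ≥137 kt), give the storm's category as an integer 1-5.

2

ΔP = 1008 − 919 = 89 mb.
V ≈ 5.7 × 89^0.624 = 5.7 × 16.46 ≈ 94 kt.
94 kt falls in the Category 2 band.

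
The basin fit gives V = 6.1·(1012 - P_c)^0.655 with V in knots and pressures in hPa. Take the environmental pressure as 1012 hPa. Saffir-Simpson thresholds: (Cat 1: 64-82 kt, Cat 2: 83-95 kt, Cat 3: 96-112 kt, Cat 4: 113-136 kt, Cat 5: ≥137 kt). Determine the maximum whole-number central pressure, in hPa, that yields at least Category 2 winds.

Category 2 begins at V = 83 kt.
Required ΔP = (83/6.1)^(1/0.655) = 13.607^1.527 ≈ 53.82 hPa.
P_c ≤ 1012 − 53.82 = 958.18, so the highest integer P_c is 958 hPa.

958 hPa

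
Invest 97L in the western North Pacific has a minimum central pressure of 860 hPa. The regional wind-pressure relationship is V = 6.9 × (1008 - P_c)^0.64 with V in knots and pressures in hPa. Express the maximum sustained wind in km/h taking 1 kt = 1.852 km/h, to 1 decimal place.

ΔP = 1008 − 860 = 148 hPa.
V ≈ 6.9 × 148^0.64 = 6.9 × 24.489 ≈ 168.973 kt.
168.973 × 1.852 ≈ 312.94 km/h → 312.9 km/h.

312.9 km/h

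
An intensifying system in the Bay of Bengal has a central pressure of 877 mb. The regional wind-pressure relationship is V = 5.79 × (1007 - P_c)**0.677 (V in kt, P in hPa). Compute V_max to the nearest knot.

ΔP = 1007 − 877 = 130 mb.
130^0.677 ≈ 26.986.
V ≈ 5.79 × 26.986 ≈ 156.2 kt.

156 kt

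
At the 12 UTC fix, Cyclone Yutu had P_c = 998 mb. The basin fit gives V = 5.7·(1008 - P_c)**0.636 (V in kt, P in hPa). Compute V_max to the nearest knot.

ΔP = 1008 − 998 = 10 mb.
10^0.636 ≈ 4.325.
V ≈ 5.7 × 4.325 ≈ 24.7 kt.

25 kt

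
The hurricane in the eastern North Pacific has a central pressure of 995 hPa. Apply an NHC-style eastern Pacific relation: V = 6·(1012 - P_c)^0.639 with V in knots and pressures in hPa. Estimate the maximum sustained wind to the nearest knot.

37 kt

ΔP = 1012 − 995 = 17 hPa.
17^0.639 ≈ 6.113.
V ≈ 6 × 6.113 ≈ 36.7 kt.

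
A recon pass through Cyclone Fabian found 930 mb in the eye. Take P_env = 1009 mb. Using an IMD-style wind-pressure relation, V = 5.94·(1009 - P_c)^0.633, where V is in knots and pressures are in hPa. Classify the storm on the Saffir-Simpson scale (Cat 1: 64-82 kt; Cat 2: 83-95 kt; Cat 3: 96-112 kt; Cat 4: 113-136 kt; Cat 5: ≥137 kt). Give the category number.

ΔP = 1009 − 930 = 79 mb.
V ≈ 5.94 × 79^0.633 = 5.94 × 15.89 ≈ 94 kt.
94 kt falls in the Category 2 band.

2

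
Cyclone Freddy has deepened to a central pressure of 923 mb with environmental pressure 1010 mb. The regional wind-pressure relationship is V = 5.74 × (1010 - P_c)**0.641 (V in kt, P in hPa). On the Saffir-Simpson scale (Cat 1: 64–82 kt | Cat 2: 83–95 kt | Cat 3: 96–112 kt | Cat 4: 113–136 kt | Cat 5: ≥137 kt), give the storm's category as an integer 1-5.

ΔP = 1010 − 923 = 87 mb.
V ≈ 5.74 × 87^0.641 = 5.74 × 17.51 ≈ 100 kt.
100 kt falls in the Category 3 band.

3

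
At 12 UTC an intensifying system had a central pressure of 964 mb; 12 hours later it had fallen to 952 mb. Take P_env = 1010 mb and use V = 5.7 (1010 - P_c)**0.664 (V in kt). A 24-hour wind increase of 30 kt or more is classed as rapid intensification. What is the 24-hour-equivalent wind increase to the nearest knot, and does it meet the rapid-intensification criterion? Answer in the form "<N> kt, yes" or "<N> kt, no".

24 kt, no

V₁: ΔP = 46, V ≈ 5.7 × 46^0.664 ≈ 72.43 kt.
V₂: ΔP = 58, V ≈ 5.7 × 58^0.664 ≈ 84.49 kt.
ΔV over 12 h = 12.06 kt → 24 h equivalent = 12.06 × 24/12 ≈ 24.12 kt.
24 kt < 30 kt ⇒ not rapid intensification.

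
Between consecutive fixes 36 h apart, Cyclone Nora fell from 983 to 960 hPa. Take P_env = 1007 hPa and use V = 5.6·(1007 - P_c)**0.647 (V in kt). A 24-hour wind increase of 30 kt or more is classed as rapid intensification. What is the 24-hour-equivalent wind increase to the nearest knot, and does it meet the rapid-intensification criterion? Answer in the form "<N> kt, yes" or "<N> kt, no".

V₁: ΔP = 24, V ≈ 5.6 × 24^0.647 ≈ 43.77 kt.
V₂: ΔP = 47, V ≈ 5.6 × 47^0.647 ≈ 67.61 kt.
ΔV over 36 h = 23.84 kt → 24 h equivalent = 23.84 × 24/36 ≈ 15.89 kt.
16 kt < 30 kt ⇒ not rapid intensification.

16 kt, no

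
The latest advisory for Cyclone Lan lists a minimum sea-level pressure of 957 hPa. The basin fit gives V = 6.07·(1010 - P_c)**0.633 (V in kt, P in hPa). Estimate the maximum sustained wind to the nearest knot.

ΔP = 1010 − 957 = 53 hPa.
53^0.633 ≈ 12.344.
V ≈ 6.07 × 12.344 ≈ 74.9 kt.

75 kt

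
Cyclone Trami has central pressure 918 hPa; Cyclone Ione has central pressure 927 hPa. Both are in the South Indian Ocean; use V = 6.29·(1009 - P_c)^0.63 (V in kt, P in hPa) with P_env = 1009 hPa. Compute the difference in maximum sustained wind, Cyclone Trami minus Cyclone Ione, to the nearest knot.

7 kt

Cyclone Trami: ΔP = 91; V ≈ 6.29 × 91^0.63 ≈ 107.86 kt.
Cyclone Ione: ΔP = 82; V ≈ 6.29 × 82^0.63 ≈ 101.01 kt.
Difference ≈ 107.86 − 101.01 = 6.85 → 7 kt.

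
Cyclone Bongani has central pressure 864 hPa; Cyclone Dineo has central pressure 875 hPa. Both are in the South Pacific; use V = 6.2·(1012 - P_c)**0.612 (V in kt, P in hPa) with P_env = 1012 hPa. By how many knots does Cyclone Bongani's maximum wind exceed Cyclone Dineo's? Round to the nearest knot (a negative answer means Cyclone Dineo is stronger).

Cyclone Bongani: ΔP = 148; V ≈ 6.2 × 148^0.612 ≈ 132.01 kt.
Cyclone Dineo: ΔP = 137; V ≈ 6.2 × 137^0.612 ≈ 125.91 kt.
Difference ≈ 132.01 − 125.91 = 6.10 → 6 kt.

6 kt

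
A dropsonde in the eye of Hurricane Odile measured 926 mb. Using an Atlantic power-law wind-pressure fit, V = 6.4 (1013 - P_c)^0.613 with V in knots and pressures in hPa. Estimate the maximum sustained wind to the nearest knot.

99 kt

ΔP = 1013 − 926 = 87 mb.
87^0.613 ≈ 15.450.
V ≈ 6.4 × 15.450 ≈ 98.9 kt.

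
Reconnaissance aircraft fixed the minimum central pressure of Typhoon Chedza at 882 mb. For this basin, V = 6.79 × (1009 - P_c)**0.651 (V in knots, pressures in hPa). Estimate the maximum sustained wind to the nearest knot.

159 kt

ΔP = 1009 − 882 = 127 mb.
127^0.651 ≈ 23.419.
V ≈ 6.79 × 23.419 ≈ 159.0 kt.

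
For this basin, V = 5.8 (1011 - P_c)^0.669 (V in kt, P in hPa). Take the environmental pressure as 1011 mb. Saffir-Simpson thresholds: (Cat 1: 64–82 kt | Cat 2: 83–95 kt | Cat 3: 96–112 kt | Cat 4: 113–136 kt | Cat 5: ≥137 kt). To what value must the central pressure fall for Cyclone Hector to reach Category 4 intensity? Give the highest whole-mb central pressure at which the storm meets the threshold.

Category 4 begins at V = 113 kt.
Required ΔP = (113/5.8)^(1/0.669) = 19.483^1.495 ≈ 84.67 mb.
P_c ≤ 1011 − 84.67 = 926.33, so the highest integer P_c is 926 mb.

926 mb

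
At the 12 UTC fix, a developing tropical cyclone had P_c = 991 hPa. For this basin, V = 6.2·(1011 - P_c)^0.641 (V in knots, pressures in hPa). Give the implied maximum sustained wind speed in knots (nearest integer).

ΔP = 1011 − 991 = 20 hPa.
20^0.641 ≈ 6.823.
V ≈ 6.2 × 6.823 ≈ 42.3 kt.

42 kt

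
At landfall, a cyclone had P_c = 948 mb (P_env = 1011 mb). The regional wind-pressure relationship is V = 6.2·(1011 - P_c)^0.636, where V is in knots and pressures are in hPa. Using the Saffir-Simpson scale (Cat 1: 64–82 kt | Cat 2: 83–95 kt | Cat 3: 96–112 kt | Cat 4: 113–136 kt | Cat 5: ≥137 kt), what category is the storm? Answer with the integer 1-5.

2

ΔP = 1011 − 948 = 63 mb.
V ≈ 6.2 × 63^0.636 = 6.2 × 13.94 ≈ 86 kt.
86 kt falls in the Category 2 band.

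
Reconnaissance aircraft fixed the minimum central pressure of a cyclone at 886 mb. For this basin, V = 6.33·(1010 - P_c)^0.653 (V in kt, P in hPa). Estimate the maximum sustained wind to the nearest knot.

ΔP = 1010 − 886 = 124 mb.
124^0.653 ≈ 23.281.
V ≈ 6.33 × 23.281 ≈ 147.4 kt.

147 kt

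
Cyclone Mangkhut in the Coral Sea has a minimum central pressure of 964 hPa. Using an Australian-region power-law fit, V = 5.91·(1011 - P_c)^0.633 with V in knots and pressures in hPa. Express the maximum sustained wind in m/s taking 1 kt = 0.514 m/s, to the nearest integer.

35 m/s

ΔP = 1011 − 964 = 47 hPa.
V ≈ 5.91 × 47^0.633 = 5.91 × 11.440 ≈ 67.612 kt.
67.612 × 0.514 ≈ 34.75 m/s → 35 m/s.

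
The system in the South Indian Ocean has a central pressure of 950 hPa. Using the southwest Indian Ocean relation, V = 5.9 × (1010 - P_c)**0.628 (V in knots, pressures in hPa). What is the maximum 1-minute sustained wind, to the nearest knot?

77 kt

ΔP = 1010 − 950 = 60 hPa.
60^0.628 ≈ 13.082.
V ≈ 5.9 × 13.082 ≈ 77.2 kt.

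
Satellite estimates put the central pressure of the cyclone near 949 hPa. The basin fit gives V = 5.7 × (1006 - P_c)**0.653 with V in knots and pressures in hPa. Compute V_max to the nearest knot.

ΔP = 1006 − 949 = 57 hPa.
57^0.653 ≈ 14.015.
V ≈ 5.7 × 14.015 ≈ 79.9 kt.

80 kt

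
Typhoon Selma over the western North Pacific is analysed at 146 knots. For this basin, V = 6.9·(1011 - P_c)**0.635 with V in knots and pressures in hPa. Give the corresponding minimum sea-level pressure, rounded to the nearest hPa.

889 hPa

ΔP = (V / 6.9)^(1/0.635) = (146/6.9)^1.575.
146/6.9 = 21.159; 21.159^1.575 ≈ 122.29 hPa.
P_c = 1011 − 122.29 = 888.71 ≈ 889 hPa.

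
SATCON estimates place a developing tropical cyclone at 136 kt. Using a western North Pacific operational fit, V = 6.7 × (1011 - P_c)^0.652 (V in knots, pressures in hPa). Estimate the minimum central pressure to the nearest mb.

ΔP = (V / 6.7)^(1/0.652) = (136/6.7)^1.534.
136/6.7 = 20.299; 20.299^1.534 ≈ 101.23 mb.
P_c = 1011 − 101.23 = 909.77 ≈ 910 mb.

910 mb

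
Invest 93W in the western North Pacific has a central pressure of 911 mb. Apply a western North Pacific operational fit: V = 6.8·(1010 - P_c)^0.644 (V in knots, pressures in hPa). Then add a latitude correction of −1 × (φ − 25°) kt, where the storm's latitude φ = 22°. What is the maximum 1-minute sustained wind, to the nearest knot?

134 kt

ΔP = 1010 − 911 = 99 mb.
99^0.644 ≈ 19.284.
V ≈ 6.8 × 19.284 ≈ 131.1 kt.
Latitude correction: −1 × (22 − 25) = 3 kt.
Corrected V ≈ 134.1 kt → 134 kt.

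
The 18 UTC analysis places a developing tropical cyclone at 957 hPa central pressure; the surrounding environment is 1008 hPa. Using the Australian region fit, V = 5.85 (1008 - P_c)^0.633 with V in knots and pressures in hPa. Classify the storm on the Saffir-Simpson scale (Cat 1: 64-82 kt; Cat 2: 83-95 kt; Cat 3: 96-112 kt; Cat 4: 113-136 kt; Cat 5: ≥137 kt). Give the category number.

1

ΔP = 1008 − 957 = 51 hPa.
V ≈ 5.85 × 51^0.633 = 5.85 × 12.05 ≈ 70 kt.
70 kt falls in the Category 1 band.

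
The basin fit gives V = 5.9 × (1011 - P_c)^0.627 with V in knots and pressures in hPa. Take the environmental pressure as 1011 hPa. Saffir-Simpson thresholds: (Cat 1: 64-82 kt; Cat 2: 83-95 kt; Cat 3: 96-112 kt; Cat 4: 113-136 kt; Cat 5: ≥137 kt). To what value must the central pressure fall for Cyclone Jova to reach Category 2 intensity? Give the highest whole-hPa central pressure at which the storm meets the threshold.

943 hPa

Category 2 begins at V = 83 kt.
Required ΔP = (83/5.9)^(1/0.627) = 14.068^1.595 ≈ 67.81 hPa.
P_c ≤ 1011 − 67.81 = 943.19, so the highest integer P_c is 943 hPa.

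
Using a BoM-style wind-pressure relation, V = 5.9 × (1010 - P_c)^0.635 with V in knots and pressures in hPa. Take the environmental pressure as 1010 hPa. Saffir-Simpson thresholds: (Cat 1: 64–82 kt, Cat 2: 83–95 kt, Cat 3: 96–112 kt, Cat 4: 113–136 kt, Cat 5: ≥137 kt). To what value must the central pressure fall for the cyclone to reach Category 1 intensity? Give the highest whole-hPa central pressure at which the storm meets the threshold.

967 hPa

Category 1 begins at V = 64 kt.
Required ΔP = (64/5.9)^(1/0.635) = 10.847^1.575 ≈ 42.70 hPa.
P_c ≤ 1010 − 42.70 = 967.30, so the highest integer P_c is 967 hPa.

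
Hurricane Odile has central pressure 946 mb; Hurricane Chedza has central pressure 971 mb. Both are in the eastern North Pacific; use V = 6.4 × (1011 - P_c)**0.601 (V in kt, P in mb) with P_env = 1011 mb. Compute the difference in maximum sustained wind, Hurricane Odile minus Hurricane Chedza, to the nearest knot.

20 kt

Hurricane Odile: ΔP = 65; V ≈ 6.4 × 65^0.601 ≈ 78.66 kt.
Hurricane Chedza: ΔP = 40; V ≈ 6.4 × 40^0.601 ≈ 58.75 kt.
Difference ≈ 78.66 − 58.75 = 19.91 → 20 kt.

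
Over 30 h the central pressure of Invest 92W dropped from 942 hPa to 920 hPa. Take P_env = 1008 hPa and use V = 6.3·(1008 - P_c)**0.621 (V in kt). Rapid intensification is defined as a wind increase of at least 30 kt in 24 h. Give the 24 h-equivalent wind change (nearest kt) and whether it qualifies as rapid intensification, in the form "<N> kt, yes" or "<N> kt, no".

V₁: ΔP = 66, V ≈ 6.3 × 66^0.621 ≈ 84.97 kt.
V₂: ΔP = 88, V ≈ 6.3 × 88^0.621 ≈ 101.59 kt.
ΔV over 30 h = 16.62 kt → 24 h equivalent = 16.62 × 24/30 ≈ 13.30 kt.
13 kt < 30 kt ⇒ not rapid intensification.

13 kt, no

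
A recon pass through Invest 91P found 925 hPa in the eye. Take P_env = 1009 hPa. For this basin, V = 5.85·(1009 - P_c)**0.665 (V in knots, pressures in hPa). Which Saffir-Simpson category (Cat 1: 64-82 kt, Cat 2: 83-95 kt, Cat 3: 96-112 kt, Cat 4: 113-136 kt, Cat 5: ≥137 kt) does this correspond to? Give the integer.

ΔP = 1009 − 925 = 84 hPa.
V ≈ 5.85 × 84^0.665 = 5.85 × 19.04 ≈ 111 kt.
111 kt falls in the Category 3 band.

3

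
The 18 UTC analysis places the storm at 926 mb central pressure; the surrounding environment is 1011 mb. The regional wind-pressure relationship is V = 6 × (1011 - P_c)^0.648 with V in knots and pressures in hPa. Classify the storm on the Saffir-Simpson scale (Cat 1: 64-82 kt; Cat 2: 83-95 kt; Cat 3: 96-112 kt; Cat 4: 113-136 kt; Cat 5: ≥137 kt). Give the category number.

ΔP = 1011 − 926 = 85 mb.
V ≈ 6 × 85^0.648 = 6 × 17.79 ≈ 107 kt.
107 kt falls in the Category 3 band.

3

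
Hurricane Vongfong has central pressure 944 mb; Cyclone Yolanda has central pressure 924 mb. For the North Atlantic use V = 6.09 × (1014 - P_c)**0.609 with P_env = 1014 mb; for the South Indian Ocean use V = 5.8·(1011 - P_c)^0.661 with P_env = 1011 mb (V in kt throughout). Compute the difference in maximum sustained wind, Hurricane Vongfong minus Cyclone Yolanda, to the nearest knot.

-30 kt

Hurricane Vongfong: ΔP = 70; V ≈ 6.09 × 70^0.609 ≈ 80.96 kt.
Cyclone Yolanda: ΔP = 87; V ≈ 5.8 × 87^0.661 ≈ 111.03 kt.
Difference ≈ 80.96 − 111.03 = -30.07 → -30 kt.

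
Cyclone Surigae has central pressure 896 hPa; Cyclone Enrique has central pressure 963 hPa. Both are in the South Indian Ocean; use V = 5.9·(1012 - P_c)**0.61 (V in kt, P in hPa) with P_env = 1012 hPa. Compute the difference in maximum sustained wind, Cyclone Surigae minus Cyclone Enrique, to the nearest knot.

44 kt

Cyclone Surigae: ΔP = 116; V ≈ 5.9 × 116^0.61 ≈ 107.19 kt.
Cyclone Enrique: ΔP = 49; V ≈ 5.9 × 49^0.61 ≈ 63.37 kt.
Difference ≈ 107.19 − 63.37 = 43.82 → 44 kt.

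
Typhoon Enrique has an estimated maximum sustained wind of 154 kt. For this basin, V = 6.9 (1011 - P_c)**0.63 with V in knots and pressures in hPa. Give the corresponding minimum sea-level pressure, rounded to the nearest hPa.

ΔP = (V / 6.9)^(1/0.63) = (154/6.9)^1.587.
154/6.9 = 22.319; 22.319^1.587 ≈ 138.28 hPa.
P_c = 1011 − 138.28 = 872.72 ≈ 873 hPa.

873 hPa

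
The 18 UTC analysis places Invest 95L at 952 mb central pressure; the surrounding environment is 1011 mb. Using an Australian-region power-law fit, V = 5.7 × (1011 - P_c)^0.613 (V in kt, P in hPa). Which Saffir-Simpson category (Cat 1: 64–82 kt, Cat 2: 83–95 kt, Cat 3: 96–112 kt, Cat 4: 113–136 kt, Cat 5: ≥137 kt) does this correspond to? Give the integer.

ΔP = 1011 − 952 = 59 mb.
V ≈ 5.7 × 59^0.613 = 5.7 × 12.18 ≈ 69 kt.
69 kt falls in the Category 1 band.

1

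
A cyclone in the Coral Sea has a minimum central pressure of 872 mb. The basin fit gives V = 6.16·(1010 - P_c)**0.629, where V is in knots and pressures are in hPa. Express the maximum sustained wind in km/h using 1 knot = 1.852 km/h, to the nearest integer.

ΔP = 1010 − 872 = 138 mb.
V ≈ 6.16 × 138^0.629 = 6.16 × 22.181 ≈ 136.636 kt.
136.636 × 1.852 ≈ 253.05 km/h → 253 km/h.

253 km/h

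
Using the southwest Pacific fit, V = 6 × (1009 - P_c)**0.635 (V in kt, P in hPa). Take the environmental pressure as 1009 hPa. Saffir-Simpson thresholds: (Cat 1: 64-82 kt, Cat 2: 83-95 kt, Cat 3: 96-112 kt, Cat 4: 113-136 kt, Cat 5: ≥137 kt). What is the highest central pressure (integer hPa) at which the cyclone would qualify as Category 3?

930 hPa

Category 3 begins at V = 96 kt.
Required ΔP = (96/6)^(1/0.635) = 16.000^1.575 ≈ 78.75 hPa.
P_c ≤ 1009 − 78.75 = 930.25, so the highest integer P_c is 930 hPa.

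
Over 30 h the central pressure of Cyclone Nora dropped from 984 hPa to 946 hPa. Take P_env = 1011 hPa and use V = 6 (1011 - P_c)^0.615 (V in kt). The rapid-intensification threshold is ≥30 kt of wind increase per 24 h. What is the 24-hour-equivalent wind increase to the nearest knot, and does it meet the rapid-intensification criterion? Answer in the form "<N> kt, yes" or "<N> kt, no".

V₁: ΔP = 27, V ≈ 6 × 27^0.615 ≈ 45.54 kt.
V₂: ΔP = 65, V ≈ 6 × 65^0.615 ≈ 78.18 kt.
ΔV over 30 h = 32.64 kt → 24 h equivalent = 32.64 × 24/30 ≈ 26.11 kt.
26 kt < 30 kt ⇒ not rapid intensification.

26 kt, no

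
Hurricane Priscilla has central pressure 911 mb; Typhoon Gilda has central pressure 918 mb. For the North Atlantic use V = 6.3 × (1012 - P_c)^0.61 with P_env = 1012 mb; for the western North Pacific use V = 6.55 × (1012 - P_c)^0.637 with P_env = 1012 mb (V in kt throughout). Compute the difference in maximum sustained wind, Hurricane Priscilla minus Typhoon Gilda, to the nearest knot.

-13 kt

Hurricane Priscilla: ΔP = 101; V ≈ 6.3 × 101^0.61 ≈ 105.19 kt.
Typhoon Gilda: ΔP = 94; V ≈ 6.55 × 94^0.637 ≈ 118.34 kt.
Difference ≈ 105.19 − 118.34 = -13.15 → -13 kt.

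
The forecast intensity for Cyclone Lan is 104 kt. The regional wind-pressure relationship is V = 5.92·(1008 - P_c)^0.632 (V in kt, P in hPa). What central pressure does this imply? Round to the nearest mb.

915 mb

ΔP = (V / 5.92)^(1/0.632) = (104/5.92)^1.582.
104/5.92 = 17.568; 17.568^1.582 ≈ 93.21 mb.
P_c = 1008 − 93.21 = 914.79 ≈ 915 mb.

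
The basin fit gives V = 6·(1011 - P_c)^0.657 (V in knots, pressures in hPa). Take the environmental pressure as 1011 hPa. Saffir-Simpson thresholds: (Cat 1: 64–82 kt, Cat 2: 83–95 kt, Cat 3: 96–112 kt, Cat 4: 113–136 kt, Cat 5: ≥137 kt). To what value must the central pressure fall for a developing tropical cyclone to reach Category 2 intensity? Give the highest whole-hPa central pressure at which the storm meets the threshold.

Category 2 begins at V = 83 kt.
Required ΔP = (83/6)^(1/0.657) = 13.833^1.522 ≈ 54.52 hPa.
P_c ≤ 1011 − 54.52 = 956.48, so the highest integer P_c is 956 hPa.

956 hPa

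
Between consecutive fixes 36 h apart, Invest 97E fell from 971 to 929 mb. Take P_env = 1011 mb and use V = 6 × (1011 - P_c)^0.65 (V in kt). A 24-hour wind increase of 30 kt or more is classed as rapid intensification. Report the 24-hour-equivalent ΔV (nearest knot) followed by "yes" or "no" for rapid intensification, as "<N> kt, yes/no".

V₁: ΔP = 40, V ≈ 6 × 40^0.65 ≈ 65.99 kt.
V₂: ΔP = 82, V ≈ 6 × 82^0.65 ≈ 105.23 kt.
ΔV over 36 h = 39.24 kt → 24 h equivalent = 39.24 × 24/36 ≈ 26.16 kt.
26 kt < 30 kt ⇒ not rapid intensification.

26 kt, no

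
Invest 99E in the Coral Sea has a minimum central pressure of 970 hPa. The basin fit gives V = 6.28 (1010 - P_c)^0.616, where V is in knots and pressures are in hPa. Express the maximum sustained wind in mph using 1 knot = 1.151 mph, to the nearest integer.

70 mph

ΔP = 1010 − 970 = 40 hPa.
V ≈ 6.28 × 40^0.616 = 6.28 × 9.702 ≈ 60.930 kt.
60.930 × 1.151 ≈ 70.13 mph → 70 mph.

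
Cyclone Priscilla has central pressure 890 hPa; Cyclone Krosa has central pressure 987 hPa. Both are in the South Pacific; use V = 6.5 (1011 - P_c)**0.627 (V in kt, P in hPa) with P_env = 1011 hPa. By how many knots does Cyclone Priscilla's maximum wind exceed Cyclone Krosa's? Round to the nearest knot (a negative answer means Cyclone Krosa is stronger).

84 kt

Cyclone Priscilla: ΔP = 121; V ≈ 6.5 × 121^0.627 ≈ 131.47 kt.
Cyclone Krosa: ΔP = 24; V ≈ 6.5 × 24^0.627 ≈ 47.68 kt.
Difference ≈ 131.47 − 47.68 = 83.79 → 84 kt.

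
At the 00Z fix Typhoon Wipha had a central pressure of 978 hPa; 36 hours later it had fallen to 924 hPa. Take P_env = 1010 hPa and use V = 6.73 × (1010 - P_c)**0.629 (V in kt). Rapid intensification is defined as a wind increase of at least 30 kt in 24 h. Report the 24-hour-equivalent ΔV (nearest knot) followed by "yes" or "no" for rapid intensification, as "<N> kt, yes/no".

V₁: ΔP = 32, V ≈ 6.73 × 32^0.629 ≈ 59.53 kt.
V₂: ΔP = 86, V ≈ 6.73 × 86^0.629 ≈ 110.87 kt.
ΔV over 36 h = 51.34 kt → 24 h equivalent = 51.34 × 24/36 ≈ 34.23 kt.
34 kt ≥ 30 kt ⇒ rapid intensification.

34 kt, yes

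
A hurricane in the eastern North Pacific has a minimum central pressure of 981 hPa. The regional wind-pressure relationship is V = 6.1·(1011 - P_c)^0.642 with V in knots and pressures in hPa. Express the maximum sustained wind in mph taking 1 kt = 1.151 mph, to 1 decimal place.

ΔP = 1011 − 981 = 30 hPa.
V ≈ 6.1 × 30^0.642 = 6.1 × 8.878 ≈ 54.155 kt.
54.155 × 1.151 ≈ 62.33 mph → 62.3 mph.

62.3 mph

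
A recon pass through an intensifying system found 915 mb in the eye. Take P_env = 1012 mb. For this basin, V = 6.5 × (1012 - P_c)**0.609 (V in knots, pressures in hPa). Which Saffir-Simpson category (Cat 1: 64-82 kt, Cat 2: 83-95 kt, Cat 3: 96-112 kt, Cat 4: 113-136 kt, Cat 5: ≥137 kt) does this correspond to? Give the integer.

ΔP = 1012 − 915 = 97 mb.
V ≈ 6.5 × 97^0.609 = 6.5 × 16.22 ≈ 105 kt.
105 kt falls in the Category 3 band.

3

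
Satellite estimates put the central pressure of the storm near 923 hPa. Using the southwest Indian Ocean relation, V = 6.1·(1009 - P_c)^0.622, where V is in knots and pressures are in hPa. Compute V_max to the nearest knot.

97 kt

ΔP = 1009 − 923 = 86 hPa.
86^0.622 ≈ 15.968.
V ≈ 6.1 × 15.968 ≈ 97.4 kt.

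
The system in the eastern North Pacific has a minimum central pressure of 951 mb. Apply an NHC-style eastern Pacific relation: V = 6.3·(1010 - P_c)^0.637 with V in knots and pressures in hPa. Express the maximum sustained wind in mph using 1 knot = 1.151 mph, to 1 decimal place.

97.4 mph

ΔP = 1010 − 951 = 59 mb.
V ≈ 6.3 × 59^0.637 = 6.3 × 13.429 ≈ 84.601 kt.
84.601 × 1.151 ≈ 97.38 mph → 97.4 mph.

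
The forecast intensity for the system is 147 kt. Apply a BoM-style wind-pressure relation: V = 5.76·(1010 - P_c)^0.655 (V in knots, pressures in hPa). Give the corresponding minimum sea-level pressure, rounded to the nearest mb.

869 mb

ΔP = (V / 5.76)^(1/0.655) = (147/5.76)^1.527.
147/5.76 = 25.521; 25.521^1.527 ≈ 140.58 mb.
P_c = 1010 − 140.58 = 869.42 ≈ 869 mb.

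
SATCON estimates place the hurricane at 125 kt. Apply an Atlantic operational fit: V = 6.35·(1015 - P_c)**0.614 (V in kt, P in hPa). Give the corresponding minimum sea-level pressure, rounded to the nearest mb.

887 mb

ΔP = (V / 6.35)^(1/0.614) = (125/6.35)^1.629.
125/6.35 = 19.685; 19.685^1.629 ≈ 128.15 mb.
P_c = 1015 − 128.15 = 886.85 ≈ 887 mb.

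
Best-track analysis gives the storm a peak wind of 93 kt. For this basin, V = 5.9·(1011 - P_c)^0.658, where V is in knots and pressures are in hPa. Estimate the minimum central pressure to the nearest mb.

ΔP = (V / 5.9)^(1/0.658) = (93/5.9)^1.520.
93/5.9 = 15.763; 15.763^1.520 ≈ 66.09 mb.
P_c = 1011 − 66.09 = 944.91 ≈ 945 mb.

945 mb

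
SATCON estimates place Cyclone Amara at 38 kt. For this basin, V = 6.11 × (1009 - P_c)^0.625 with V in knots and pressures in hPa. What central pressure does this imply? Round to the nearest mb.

990 mb

ΔP = (V / 6.11)^(1/0.625) = (38/6.11)^1.600.
38/6.11 = 6.219; 6.219^1.600 ≈ 18.62 mb.
P_c = 1009 − 18.62 = 990.38 ≈ 990 mb.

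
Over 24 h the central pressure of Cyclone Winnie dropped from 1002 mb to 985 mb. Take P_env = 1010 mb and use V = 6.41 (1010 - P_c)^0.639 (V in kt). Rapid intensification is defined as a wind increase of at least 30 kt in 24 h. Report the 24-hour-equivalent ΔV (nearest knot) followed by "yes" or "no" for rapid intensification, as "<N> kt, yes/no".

V₁: ΔP = 8, V ≈ 6.41 × 8^0.639 ≈ 24.21 kt.
V₂: ΔP = 25, V ≈ 6.41 × 25^0.639 ≈ 50.14 kt.
ΔV over 24 h = 25.93 kt → 24 h equivalent = 25.93 × 24/24 ≈ 25.93 kt.
26 kt < 30 kt ⇒ not rapid intensification.

26 kt, no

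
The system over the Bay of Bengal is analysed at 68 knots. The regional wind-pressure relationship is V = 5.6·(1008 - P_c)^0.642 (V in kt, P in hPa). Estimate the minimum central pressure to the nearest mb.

ΔP = (V / 5.6)^(1/0.642) = (68/5.6)^1.558.
68/5.6 = 12.143; 12.143^1.558 ≈ 48.86 mb.
P_c = 1008 − 48.86 = 959.14 ≈ 959 mb.

959 mb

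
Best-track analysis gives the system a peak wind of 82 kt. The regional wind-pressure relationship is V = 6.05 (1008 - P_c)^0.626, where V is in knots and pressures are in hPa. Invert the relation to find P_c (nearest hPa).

944 hPa

ΔP = (V / 6.05)^(1/0.626) = (82/6.05)^1.597.
82/6.05 = 13.554; 13.554^1.597 ≈ 64.33 hPa.
P_c = 1008 − 64.33 = 943.67 ≈ 944 hPa.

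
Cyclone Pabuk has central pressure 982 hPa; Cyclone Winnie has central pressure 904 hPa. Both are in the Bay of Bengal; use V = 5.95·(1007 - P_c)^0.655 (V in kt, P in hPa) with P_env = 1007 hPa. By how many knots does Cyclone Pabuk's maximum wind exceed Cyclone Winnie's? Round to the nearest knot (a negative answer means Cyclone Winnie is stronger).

-75 kt

Cyclone Pabuk: ΔP = 25; V ≈ 5.95 × 25^0.655 ≈ 49.00 kt.
Cyclone Winnie: ΔP = 103; V ≈ 5.95 × 103^0.655 ≈ 123.86 kt.
Difference ≈ 49.00 − 123.86 = -74.86 → -75 kt.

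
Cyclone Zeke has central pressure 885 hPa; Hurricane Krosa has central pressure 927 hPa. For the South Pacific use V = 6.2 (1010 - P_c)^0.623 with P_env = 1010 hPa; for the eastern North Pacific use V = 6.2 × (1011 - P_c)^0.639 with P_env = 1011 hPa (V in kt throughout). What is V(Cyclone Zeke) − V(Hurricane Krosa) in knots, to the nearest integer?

Cyclone Zeke: ΔP = 125; V ≈ 6.2 × 125^0.623 ≈ 125.54 kt.
Hurricane Krosa: ΔP = 84; V ≈ 6.2 × 84^0.639 ≈ 105.20 kt.
Difference ≈ 125.54 − 105.20 = 20.34 → 20 kt.

20 kt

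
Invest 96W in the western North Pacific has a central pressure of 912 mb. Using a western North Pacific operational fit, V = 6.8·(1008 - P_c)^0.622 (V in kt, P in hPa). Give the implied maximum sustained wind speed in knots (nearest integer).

116 kt

ΔP = 1008 − 912 = 96 mb.
96^0.622 ≈ 17.099.
V ≈ 6.8 × 17.099 ≈ 116.3 kt.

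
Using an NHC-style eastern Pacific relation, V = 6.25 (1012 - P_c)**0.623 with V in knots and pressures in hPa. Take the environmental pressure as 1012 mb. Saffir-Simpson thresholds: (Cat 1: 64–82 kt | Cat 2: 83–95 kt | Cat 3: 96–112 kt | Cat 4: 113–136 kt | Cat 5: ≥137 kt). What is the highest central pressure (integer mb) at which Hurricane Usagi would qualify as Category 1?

Category 1 begins at V = 64 kt.
Required ΔP = (64/6.25)^(1/0.623) = 10.240^1.605 ≈ 41.85 mb.
P_c ≤ 1012 − 41.85 = 970.15, so the highest integer P_c is 970 mb.

970 mb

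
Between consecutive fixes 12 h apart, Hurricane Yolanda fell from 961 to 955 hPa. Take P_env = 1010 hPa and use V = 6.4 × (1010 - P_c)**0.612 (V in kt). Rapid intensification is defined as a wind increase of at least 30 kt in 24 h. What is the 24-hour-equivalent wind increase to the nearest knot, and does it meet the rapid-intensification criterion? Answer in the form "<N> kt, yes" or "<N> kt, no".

V₁: ΔP = 49, V ≈ 6.4 × 49^0.612 ≈ 69.28 kt.
V₂: ΔP = 55, V ≈ 6.4 × 55^0.612 ≈ 74.35 kt.
ΔV over 12 h = 5.07 kt → 24 h equivalent = 5.07 × 24/12 ≈ 10.14 kt.
10 kt < 30 kt ⇒ not rapid intensification.

10 kt, no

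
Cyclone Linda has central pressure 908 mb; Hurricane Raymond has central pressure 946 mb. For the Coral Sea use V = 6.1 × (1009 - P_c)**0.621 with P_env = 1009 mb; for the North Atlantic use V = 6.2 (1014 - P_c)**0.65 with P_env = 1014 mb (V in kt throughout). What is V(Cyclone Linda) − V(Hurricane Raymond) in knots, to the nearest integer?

Cyclone Linda: ΔP = 101; V ≈ 6.1 × 101^0.621 ≈ 107.16 kt.
Hurricane Raymond: ΔP = 68; V ≈ 6.2 × 68^0.65 ≈ 96.28 kt.
Difference ≈ 107.16 − 96.28 = 10.88 → 11 kt.

11 kt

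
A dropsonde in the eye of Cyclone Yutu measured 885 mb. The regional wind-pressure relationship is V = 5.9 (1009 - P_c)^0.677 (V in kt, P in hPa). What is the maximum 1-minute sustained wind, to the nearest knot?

ΔP = 1009 − 885 = 124 mb.
124^0.677 ≈ 26.136.
V ≈ 5.9 × 26.136 ≈ 154.2 kt.

154 kt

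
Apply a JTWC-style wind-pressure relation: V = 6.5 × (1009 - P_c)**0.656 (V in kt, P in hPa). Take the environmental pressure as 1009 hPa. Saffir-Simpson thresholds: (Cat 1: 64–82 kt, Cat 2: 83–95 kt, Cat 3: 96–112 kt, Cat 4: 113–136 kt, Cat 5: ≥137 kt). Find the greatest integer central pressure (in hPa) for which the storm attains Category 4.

931 hPa

Category 4 begins at V = 113 kt.
Required ΔP = (113/6.5)^(1/0.656) = 17.385^1.524 ≈ 77.71 hPa.
P_c ≤ 1009 − 77.71 = 931.29, so the highest integer P_c is 931 hPa.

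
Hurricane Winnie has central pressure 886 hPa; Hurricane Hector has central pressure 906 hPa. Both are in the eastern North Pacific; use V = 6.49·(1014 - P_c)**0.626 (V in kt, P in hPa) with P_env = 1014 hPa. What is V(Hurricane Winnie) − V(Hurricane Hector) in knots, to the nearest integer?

14 kt

Hurricane Winnie: ΔP = 128; V ≈ 6.49 × 128^0.626 ≈ 135.32 kt.
Hurricane Hector: ΔP = 108; V ≈ 6.49 × 108^0.626 ≈ 121.67 kt.
Difference ≈ 135.32 − 121.67 = 13.65 → 14 kt.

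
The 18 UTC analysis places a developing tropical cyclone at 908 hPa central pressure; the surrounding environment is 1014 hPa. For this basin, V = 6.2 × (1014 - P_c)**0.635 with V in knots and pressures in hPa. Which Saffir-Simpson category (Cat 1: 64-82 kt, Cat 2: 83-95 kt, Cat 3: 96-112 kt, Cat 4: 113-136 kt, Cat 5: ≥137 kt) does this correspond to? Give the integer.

ΔP = 1014 − 908 = 106 hPa.
V ≈ 6.2 × 106^0.635 = 6.2 × 19.32 ≈ 120 kt.
120 kt falls in the Category 4 band.

4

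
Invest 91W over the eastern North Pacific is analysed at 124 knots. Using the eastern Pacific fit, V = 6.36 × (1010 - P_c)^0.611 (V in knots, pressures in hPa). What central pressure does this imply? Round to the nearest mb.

881 mb

ΔP = (V / 6.36)^(1/0.611) = (124/6.36)^1.637.
124/6.36 = 19.497; 19.497^1.637 ≈ 129.19 mb.
P_c = 1010 − 129.19 = 880.81 ≈ 881 mb.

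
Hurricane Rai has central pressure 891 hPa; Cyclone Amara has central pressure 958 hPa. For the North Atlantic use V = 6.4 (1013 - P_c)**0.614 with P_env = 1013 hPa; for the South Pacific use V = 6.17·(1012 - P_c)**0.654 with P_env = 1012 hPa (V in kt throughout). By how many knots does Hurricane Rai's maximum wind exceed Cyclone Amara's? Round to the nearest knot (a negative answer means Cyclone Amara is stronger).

38 kt

Hurricane Rai: ΔP = 122; V ≈ 6.4 × 122^0.614 ≈ 122.24 kt.
Cyclone Amara: ΔP = 54; V ≈ 6.17 × 54^0.654 ≈ 83.81 kt.
Difference ≈ 122.24 − 83.81 = 38.43 → 38 kt.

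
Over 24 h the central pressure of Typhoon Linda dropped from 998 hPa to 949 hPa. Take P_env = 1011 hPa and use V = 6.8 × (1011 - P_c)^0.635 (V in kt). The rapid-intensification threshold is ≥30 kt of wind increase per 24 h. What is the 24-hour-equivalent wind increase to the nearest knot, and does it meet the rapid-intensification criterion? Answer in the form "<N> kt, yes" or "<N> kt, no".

59 kt, yes

V₁: ΔP = 13, V ≈ 6.8 × 13^0.635 ≈ 34.66 kt.
V₂: ΔP = 62, V ≈ 6.8 × 62^0.635 ≈ 93.47 kt.
ΔV over 24 h = 58.81 kt → 24 h equivalent = 58.81 × 24/24 ≈ 58.81 kt.
59 kt ≥ 30 kt ⇒ rapid intensification.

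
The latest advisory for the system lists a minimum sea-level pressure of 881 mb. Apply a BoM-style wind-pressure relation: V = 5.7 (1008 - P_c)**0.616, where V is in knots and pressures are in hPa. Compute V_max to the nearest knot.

ΔP = 1008 − 881 = 127 mb.
127^0.616 ≈ 19.767.
V ≈ 5.7 × 19.767 ≈ 112.7 kt.

113 kt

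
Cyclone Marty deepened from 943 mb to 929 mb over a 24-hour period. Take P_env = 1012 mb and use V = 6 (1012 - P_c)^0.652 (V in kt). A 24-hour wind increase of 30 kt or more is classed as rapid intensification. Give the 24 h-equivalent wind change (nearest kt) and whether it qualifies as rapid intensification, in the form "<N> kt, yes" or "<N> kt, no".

V₁: ΔP = 69, V ≈ 6 × 69^0.652 ≈ 94.86 kt.
V₂: ΔP = 83, V ≈ 6 × 83^0.652 ≈ 107.00 kt.
ΔV over 24 h = 12.14 kt → 24 h equivalent = 12.14 × 24/24 ≈ 12.14 kt.
12 kt < 30 kt ⇒ not rapid intensification.

12 kt, no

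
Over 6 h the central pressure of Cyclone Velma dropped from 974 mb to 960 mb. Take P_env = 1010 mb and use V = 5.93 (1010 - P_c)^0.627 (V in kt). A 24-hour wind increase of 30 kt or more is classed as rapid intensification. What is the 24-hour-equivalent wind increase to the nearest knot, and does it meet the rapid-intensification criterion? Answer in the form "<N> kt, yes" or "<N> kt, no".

51 kt, yes

V₁: ΔP = 36, V ≈ 5.93 × 36^0.627 ≈ 56.09 kt.
V₂: ΔP = 50, V ≈ 5.93 × 50^0.627 ≈ 68.91 kt.
ΔV over 6 h = 12.82 kt → 24 h equivalent = 12.82 × 24/6 ≈ 51.28 kt.
51 kt ≥ 30 kt ⇒ rapid intensification.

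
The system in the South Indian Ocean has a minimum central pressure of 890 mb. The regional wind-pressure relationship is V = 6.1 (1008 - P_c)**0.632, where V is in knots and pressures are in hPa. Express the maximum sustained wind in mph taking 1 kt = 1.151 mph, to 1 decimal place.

143.2 mph

ΔP = 1008 − 890 = 118 mb.
V ≈ 6.1 × 118^0.632 = 6.1 × 20.391 ≈ 124.382 kt.
124.382 × 1.151 ≈ 143.16 mph → 143.2 mph.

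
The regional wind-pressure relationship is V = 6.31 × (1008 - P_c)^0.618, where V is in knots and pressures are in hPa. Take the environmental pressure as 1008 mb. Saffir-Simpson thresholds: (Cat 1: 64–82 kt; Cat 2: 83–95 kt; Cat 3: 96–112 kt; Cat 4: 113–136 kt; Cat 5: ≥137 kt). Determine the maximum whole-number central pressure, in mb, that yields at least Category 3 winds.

926 mb

Category 3 begins at V = 96 kt.
Required ΔP = (96/6.31)^(1/0.618) = 15.214^1.618 ≈ 81.85 mb.
P_c ≤ 1008 − 81.85 = 926.15, so the highest integer P_c is 926 mb.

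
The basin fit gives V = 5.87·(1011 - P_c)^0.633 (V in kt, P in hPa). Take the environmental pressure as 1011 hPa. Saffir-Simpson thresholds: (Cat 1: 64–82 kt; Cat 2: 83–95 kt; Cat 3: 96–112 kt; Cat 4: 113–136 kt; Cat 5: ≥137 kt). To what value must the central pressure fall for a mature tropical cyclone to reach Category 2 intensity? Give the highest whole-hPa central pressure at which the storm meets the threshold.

945 hPa

Category 2 begins at V = 83 kt.
Required ΔP = (83/5.87)^(1/0.633) = 14.140^1.580 ≈ 65.68 hPa.
P_c ≤ 1011 − 65.68 = 945.32, so the highest integer P_c is 945 hPa.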